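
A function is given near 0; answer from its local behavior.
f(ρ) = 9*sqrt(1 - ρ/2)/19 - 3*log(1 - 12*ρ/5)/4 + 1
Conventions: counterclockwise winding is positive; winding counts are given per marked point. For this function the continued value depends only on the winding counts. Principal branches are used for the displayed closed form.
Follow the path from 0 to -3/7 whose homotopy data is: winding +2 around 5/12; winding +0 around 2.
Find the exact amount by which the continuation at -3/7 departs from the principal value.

Continued minus principal equals -(3)*pi*i.

The rational part is single-valued and drops out of the difference; each branch term changes only by its own monodromy.
(-3/4)*log(1 - ρ/(5/12)): each positive loop around 5/12 adds 2*pi*i to the log, so winding +2 contributes (-3/4)*(2)*2*pi*i = -(3)*pi*i.
(9/19)*sqrt(1 - ρ/(2)): winding +0 is even, the square root returns to the same sheet, contribution 0.
Summing the contributions at ρ = -3/7 gives -(3)*pi*i.


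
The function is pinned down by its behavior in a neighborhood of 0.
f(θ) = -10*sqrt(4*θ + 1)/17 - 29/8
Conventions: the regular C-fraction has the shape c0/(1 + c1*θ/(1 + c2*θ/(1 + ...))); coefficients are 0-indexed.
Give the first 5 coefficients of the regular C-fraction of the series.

Taylor coefficients (expand at 0): a_0 = -573/136, a_1 = -20/17, a_2 = 20/17, a_3 = -40/17, a_4 = 100/17.
c0 = a_0 = -573/136. Peel one level at a time: if S = 1 + c*θ/S' with S'(0) = 1, then c is the θ-coefficient of S and S' = c*θ/(S - 1).
S_1 = c0/f = 1 + (-160/573)*θ + (117280/328329)*θ^2 + ...; c1 = -160/573.
S_2 = c1*θ/(S_1 - 1) = 1 + (733/573)*θ + (-1)*θ^2 + ...; c2 = 733/573.
S_3 = c2*θ/(S_2 - 1) = 1 + (573/733)*θ + (-511689/537289)*θ^2 + ...; c3 = 573/733.
S_4 = c3*θ/(S_3 - 1) = 1 + (893/733)*θ + ...; c4 = 893/733.

The regular C-fraction coefficients are [-573/136, -160/573, 733/573, 573/733, 893/733].


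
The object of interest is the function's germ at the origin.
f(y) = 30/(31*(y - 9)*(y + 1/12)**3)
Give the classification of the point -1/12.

The denominator factor y + 1/12 vanishes at -1/12 and appears to the power 3; the numerator there equals 30/31, nonzero, and no other factor vanishes.
Hence a pole whose order is the multiplicity, 3.

The point is a pole of order 3.


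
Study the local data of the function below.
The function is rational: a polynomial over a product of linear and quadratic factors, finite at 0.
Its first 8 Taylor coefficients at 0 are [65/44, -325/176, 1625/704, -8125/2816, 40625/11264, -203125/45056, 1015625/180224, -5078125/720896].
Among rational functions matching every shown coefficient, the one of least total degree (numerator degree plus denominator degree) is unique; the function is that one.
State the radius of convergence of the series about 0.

No rational of total degree below 1 reproduces all 8 coefficients; solving the [0/1] Pade equations on them gives f(u) = 13/(11*(u + 4/5)), whose expansion matches every shown term.
Denominator factor (u + 4/5): pole of order 1 at -4/5, modulus 4/5.
The radius of convergence is the smallest modulus among the singular points: 4/5.

The radius of convergence is 4/5.


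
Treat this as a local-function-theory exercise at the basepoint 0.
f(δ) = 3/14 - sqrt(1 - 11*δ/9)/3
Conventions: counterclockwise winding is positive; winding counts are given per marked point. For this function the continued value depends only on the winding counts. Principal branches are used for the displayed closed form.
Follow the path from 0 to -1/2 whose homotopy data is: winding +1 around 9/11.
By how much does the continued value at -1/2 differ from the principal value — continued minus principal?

The rational part is single-valued and drops out of the difference; each branch term changes only by its own monodromy.
(-1/3)*sqrt(1 - δ/(9/11)): winding +1 is odd, the square root flips sign, contributing -2*(-1/3)*sqrt(1 - (-1/2)/(9/11)) = -2*(-1/3)*sqrt(29/18) = (1/9)*sqrt(58).
Summing the contributions at δ = -1/2 gives (1/9)*sqrt(58).

Continued minus principal equals (1/9)*sqrt(58).


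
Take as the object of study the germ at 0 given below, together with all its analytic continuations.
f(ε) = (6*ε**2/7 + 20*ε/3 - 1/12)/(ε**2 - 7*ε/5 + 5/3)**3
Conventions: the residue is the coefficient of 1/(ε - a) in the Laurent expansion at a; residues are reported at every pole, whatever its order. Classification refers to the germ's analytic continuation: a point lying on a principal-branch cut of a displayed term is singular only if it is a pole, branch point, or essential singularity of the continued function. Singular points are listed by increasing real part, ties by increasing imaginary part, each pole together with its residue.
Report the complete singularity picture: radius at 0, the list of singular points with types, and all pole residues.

Radius of convergence at 0: (1/3)*sqrt(15).
At (7/10) - ((1/30)*sqrt(1059))*i: a pole of order 3; residue ((12614625/615817678)*sqrt(1059))*i.
At (7/10) + ((1/30)*sqrt(1059))*i: a pole of order 3; residue -((12614625/615817678)*sqrt(1059))*i.


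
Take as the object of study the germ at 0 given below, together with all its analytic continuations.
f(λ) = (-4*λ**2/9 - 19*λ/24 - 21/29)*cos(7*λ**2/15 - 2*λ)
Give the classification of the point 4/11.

There is no denominator, hence no pole anywhere.
The factor cos(7*λ**2/15 - 2*λ) is entire.
So the germ continues analytically to 4/11.

The point is a regular point.


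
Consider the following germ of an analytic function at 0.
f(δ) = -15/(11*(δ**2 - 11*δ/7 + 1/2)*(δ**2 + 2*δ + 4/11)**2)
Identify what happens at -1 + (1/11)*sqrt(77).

The denominator factor δ**2 + 2*δ + 4/11 vanishes at -1 + (1/11)*sqrt(77) and appears to the power 2; the numerator there equals -15/11, nonzero, and no other factor vanishes.
Hence a pole whose order is the multiplicity, 2.

The point is a pole of order 2.


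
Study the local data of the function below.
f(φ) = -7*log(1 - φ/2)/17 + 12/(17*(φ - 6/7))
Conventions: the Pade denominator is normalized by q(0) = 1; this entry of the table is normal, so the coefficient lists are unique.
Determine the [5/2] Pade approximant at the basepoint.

The Pade approximant has numerator coefficients [-14/17, 90903237/174688498, -560379131/2096261976, 10202433/349376996, 142375043/50310287424, 73905967/251551437120]; denominator coefficients [1, -167081945/107895837, 96134825/215791674].

Taylor coefficients needed (expand at 0): a_0 = -14/17, a_1 = -77/102, a_2 = -77/72, a_3 = -4739/3672, a_4 = -133889/88128, a_5 = -1174789/660960, a_6 = -3292471/1586304, a_7 = -11527415/4758912.
Write the denominator as Q(φ) = 1 + q1*φ + q2*φ^2. Requiring Q*f - P = O(φ^8) with deg P <= 5 kills the coefficients of φ^6..φ^7 in Q*f:
  φ^6: a_6 + q1*a_5 + q2*a_4 = 0, i.e. -3292471/1586304 + (-1174789/660960)*q1 + (-133889/88128)*q2 = 0.
  φ^7: a_7 + q1*a_6 + q2*a_5 = 0, i.e. -11527415/4758912 + (-3292471/1586304)*q1 + (-1174789/660960)*q2 = 0.
Solving this linear system: q1 = -167081945/107895837, q2 = 96134825/215791674.
The numerator is Q*f truncated at degree 5: P0 = a_0 = -14/17; P1 = a_1 + q1*a_0 = 90903237/174688498; P2 = a_2 + q1*a_1 + q2*a_0 = -560379131/2096261976; P3 = a_3 + q1*a_2 + q2*a_1 = 10202433/349376996; P4 = a_4 + q1*a_3 + q2*a_2 = 142375043/50310287424; P5 = a_5 + q1*a_4 + q2*a_3 = 73905967/251551437120.


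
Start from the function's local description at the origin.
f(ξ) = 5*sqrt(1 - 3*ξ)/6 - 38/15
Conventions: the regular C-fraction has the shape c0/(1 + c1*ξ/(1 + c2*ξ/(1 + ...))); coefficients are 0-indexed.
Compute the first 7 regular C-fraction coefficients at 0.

Taylor coefficients (expand at 0): a_0 = -17/10, a_1 = -5/4, a_2 = -15/16, a_3 = -45/32, a_4 = -675/256, a_5 = -2835/512, a_6 = -25515/2048.
c0 = a_0 = -17/10. Peel one level at a time: if S = 1 + c*ξ/S' with S'(0) = 1, then c is the ξ-coefficient of S and S' = c*ξ/(S - 1).
S_1 = c0/f = 1 + (-25/34)*ξ + (-25/2312)*ξ^2 + ...; c1 = -25/34.
S_2 = c1*ξ/(S_1 - 1) = 1 + (-1/68)*ξ + (-9/16)*ξ^2 + ...; c2 = -1/68.
S_3 = c2*ξ/(S_2 - 1) = 1 + (-153/4)*ξ + (22491/16)*ξ^2 + ...; c3 = -153/4.
S_4 = c3*ξ/(S_3 - 1) = 1 + (147/4)*ξ + (-9/16)*ξ^2 + ...; c4 = 147/4.
S_5 = c4*ξ/(S_4 - 1) = 1 + (3/196)*ξ + (891/38416)*ξ^2 + ...; c5 = 3/196.
S_6 = c5*ξ/(S_5 - 1) = 1 + (-297/196)*ξ + ...; c6 = -297/196.

The regular C-fraction coefficients are [-17/10, -25/34, -1/68, -153/4, 147/4, 3/196, -297/196].


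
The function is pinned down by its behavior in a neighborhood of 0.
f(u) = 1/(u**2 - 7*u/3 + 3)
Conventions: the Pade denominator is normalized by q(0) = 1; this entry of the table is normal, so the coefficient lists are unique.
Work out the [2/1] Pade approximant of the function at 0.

Taylor coefficients needed (expand at 0): a_0 = 1/3, a_1 = 7/27, a_2 = 22/243, a_3 = -35/2187.
Write the denominator as Q(u) = 1 + q1*u. Requiring Q*f - P = O(u^4) with deg P <= 2 kills the coefficients of u^3..u^3 in Q*f:
  u^3: a_3 + q1*a_2 = 0, i.e. -35/2187 + (22/243)*q1 = 0.
Solving this linear system: q1 = 35/198.
The numerator is Q*f truncated at degree 2: P0 = a_0 = 1/3; P1 = a_1 + q1*a_0 = 7/22; P2 = a_2 + q1*a_1 = 3/22.

The Pade approximant has numerator coefficients [1/3, 7/22, 3/22]; denominator coefficients [1, 35/198].


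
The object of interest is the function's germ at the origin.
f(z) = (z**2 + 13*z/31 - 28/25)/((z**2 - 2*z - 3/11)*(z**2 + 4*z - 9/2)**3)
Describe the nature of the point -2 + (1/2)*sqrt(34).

The denominator factor z**2 + 4*z - 9/2 vanishes at -2 + (1/2)*sqrt(34) and appears to the power 3; the numerator there equals 16339/1550 - (111/62)*sqrt(34), nonzero, and no other factor vanishes.
Hence a pole whose order is the multiplicity, 3.

The point is a pole of order 3.


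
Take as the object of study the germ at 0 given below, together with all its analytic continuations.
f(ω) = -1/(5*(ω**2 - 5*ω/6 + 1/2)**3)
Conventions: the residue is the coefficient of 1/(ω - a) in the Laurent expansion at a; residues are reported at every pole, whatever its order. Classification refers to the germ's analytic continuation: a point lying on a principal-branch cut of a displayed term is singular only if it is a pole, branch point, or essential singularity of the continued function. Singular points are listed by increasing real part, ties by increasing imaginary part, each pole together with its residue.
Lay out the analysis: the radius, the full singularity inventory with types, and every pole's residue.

Denominator factor (ω**2 - 5*ω/6 + 1/2)^3: discriminant -47/36, complex-conjugate roots (5/12) + ((1/12)*sqrt(47))*i and (5/12) - ((1/12)*sqrt(47))*i; poles of order 3, moduli (1/2)*sqrt(2) and (1/2)*sqrt(2).
The radius of convergence is the smallest modulus among the singular points: (1/2)*sqrt(2).
The factor ω**2 - 5*ω/6 + 1/2 splits as (ω - a)(ω - a') with a = (5/12) - ((1/12)*sqrt(47))*i, a' = (5/12) + ((1/12)*sqrt(47))*i. At the order-3 pole a set g(ω) = (ω - a)^3*f(ω) = [-1/5] / (ω - a')^3.
Order-3 pole: residue = g''(a)/2; g''((5/12) - ((1/12)*sqrt(47))*i) = -((93312/519115)*sqrt(47))*i, so the residue is -((46656/519115)*sqrt(47))*i.
The factor ω**2 - 5*ω/6 + 1/2 splits as (ω - a)(ω - a') with a = (5/12) + ((1/12)*sqrt(47))*i, a' = (5/12) - ((1/12)*sqrt(47))*i. At the order-3 pole a set g(ω) = (ω - a)^3*f(ω) = [-1/5] / (ω - a')^3.
Order-3 pole: residue = g''(a)/2; g''((5/12) + ((1/12)*sqrt(47))*i) = ((93312/519115)*sqrt(47))*i, so the residue is ((46656/519115)*sqrt(47))*i.
List the singular points by increasing real part (a conjugate pair: the negative imaginary part first).

Radius of convergence at 0: (1/2)*sqrt(2).
At (5/12) - ((1/12)*sqrt(47))*i: a pole of order 3; residue -((46656/519115)*sqrt(47))*i.
At (5/12) + ((1/12)*sqrt(47))*i: a pole of order 3; residue ((46656/519115)*sqrt(47))*i.


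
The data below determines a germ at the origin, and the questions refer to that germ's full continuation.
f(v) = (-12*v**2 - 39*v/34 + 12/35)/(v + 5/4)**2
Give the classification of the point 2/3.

The point is a regular point.

Denominator factors: v + 5/4 = 23/12 at v = 2/3 — none vanishes.
So the germ continues analytically to 2/3.


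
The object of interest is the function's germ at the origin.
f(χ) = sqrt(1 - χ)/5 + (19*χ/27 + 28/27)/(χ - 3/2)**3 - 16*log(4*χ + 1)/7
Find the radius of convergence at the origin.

The radius of convergence is 1/4.

Denominator factor (χ - 3/2)^3: pole of order 3 at 3/2, modulus 3/2.
Branch term (1/5)*sqrt(1 - χ/(1)): its argument vanishes at χ = 1, a square-root branch point, modulus 1.
Branch term (-16/7)*log(1 - χ/(-1/4)): its argument vanishes at χ = -1/4, a logarithmic branch point, modulus 1/4.
The radius of convergence is the smallest modulus among the singular points: 1/4.


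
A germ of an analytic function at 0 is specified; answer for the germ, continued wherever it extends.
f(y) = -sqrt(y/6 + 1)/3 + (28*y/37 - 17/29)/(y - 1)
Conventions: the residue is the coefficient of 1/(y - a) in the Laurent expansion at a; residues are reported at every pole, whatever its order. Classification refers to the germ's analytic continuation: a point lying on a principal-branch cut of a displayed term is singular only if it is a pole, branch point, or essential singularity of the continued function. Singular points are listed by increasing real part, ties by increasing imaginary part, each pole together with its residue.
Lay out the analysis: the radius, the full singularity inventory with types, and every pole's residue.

Denominator factor (y - 1): pole of order 1 at 1, modulus 1.
Branch term (-1/3)*sqrt(1 - y/(-6)): its argument vanishes at y = -6, a square-root branch point, modulus 6.
The radius of convergence is the smallest modulus among the singular points: 1.
The branch term is analytic at 1 and contributes nothing to the residue; only the rational part matters.
At the order-1 pole 1 set g(y) = (y - (1))*(rational part) = 28*y/37 - 17/29.
Simple pole: residue = g(a) at a = 1, which is 183/1073.
List the singular points by increasing real part (a conjugate pair: the negative imaginary part first).

Radius of convergence at 0: 1.
At -6: an algebraic (square-root) branch point.
At 1: a pole of order 1; residue 183/1073.


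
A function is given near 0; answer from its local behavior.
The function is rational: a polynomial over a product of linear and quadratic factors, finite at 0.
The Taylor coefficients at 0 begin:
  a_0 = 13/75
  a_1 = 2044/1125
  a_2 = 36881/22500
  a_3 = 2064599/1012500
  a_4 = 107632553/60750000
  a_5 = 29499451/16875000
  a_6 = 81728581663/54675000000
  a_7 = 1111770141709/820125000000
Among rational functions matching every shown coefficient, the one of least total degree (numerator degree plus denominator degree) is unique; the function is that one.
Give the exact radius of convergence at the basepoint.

No rational of total degree below 4 reproduces all 8 coefficients; solving the [1/3] Pade equations on them gives f(ξ) = (5*ξ + 13/25)/((ξ - 6/5)*(ξ**2 + ξ/12 - 5/2)), whose expansion matches every shown term.
Denominator factor (ξ**2 + ξ/12 - 5/2): discriminant 1441/144, real irrational roots -1/24 + (1/24)*sqrt(1441) and -1/24 - (1/24)*sqrt(1441); poles of order 1, moduli -1/24 + (1/24)*sqrt(1441) and 1/24 + (1/24)*sqrt(1441).
Denominator factor (ξ - 6/5): pole of order 1 at 6/5, modulus 6/5.
The radius of convergence is the smallest modulus among the singular points: 6/5.

The radius of convergence is 6/5.


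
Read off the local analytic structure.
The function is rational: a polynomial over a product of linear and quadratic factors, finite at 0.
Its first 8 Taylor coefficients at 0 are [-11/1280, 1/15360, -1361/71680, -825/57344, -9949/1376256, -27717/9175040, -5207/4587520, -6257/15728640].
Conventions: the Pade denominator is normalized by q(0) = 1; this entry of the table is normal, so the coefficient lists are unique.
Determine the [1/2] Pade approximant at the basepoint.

The Pade approximant has numerator coefficients [-11/1280, 27491699/4139074560]; denominator coefficients [1, -206229/269471, -33428403/15090376].

Taylor coefficients needed (read off): a_0 = -11/1280, a_1 = 1/15360, a_2 = -1361/71680, a_3 = -825/57344.
Write the denominator as Q(η) = 1 + q1*η + q2*η^2. Requiring Q*f - P = O(η^4) with deg P <= 1 kills the coefficients of η^2..η^3 in Q*f:
  η^2: a_2 + q1*a_1 + q2*a_0 = 0, i.e. -1361/71680 + (1/15360)*q1 + (-11/1280)*q2 = 0.
  η^3: a_3 + q1*a_2 + q2*a_1 = 0, i.e. -825/57344 + (-1361/71680)*q1 + (1/15360)*q2 = 0.
Solving this linear system: q1 = -206229/269471, q2 = -33428403/15090376.
The numerator is Q*f truncated at degree 1: P0 = a_0 = -11/1280; P1 = a_1 + q1*a_0 = 27491699/4139074560.


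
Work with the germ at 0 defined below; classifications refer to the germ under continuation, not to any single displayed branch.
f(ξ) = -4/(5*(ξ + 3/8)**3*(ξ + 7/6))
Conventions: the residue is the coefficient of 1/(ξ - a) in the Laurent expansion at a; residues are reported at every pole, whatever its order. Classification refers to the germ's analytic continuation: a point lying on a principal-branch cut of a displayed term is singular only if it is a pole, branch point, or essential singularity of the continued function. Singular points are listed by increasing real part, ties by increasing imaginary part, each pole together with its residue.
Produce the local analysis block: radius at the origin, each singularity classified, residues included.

Radius of convergence at 0: 3/8.
At -7/6: a pole of order 1; residue 55296/34295.
At -3/8: a pole of order 3; residue -55296/34295.

Denominator factor (ξ + 3/8)^3: pole of order 3 at -3/8, modulus 3/8.
Denominator factor (ξ + 7/6): pole of order 1 at -7/6, modulus 7/6.
The radius of convergence is the smallest modulus among the singular points: 3/8.
At the order-1 pole -7/6 set g(ξ) = (ξ - (-7/6))*f(ξ) = -4/(5*(ξ + 3/8)**3).
Simple pole: residue = g(a) at a = -7/6, which is 55296/34295.
At the order-3 pole -3/8 set g(ξ) = (ξ - (-3/8))^3*f(ξ) = -4/(5*(ξ + 7/6)).
Order-3 pole: residue = g''(a)/2; g''(-3/8) = -110592/34295, so the residue is -55296/34295.
List the singular points by increasing real part (a conjugate pair: the negative imaginary part first).


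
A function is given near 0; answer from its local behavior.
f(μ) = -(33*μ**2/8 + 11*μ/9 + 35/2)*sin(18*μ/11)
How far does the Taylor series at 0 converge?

The factor -sin(18*μ/11) is entire and contributes no finite singular point.
The polynomial part has no poles.
No finite singular points: the Taylor series at 0 converges everywhere.

The radius of convergence is infinite.


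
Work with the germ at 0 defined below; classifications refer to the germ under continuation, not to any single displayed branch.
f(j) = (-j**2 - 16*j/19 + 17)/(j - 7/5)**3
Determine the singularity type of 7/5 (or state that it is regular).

The point is a pole of order 3.

The denominator factor j - 7/5 vanishes at 7/5 and appears to the power 3; the numerator there equals 6584/475, nonzero, and no other factor vanishes.
Hence a pole whose order is the multiplicity, 3.


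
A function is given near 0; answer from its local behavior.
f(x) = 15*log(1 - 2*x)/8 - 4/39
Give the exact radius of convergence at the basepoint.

The radius of convergence is 1/2.

Branch term (15/8)*log(1 - x/(1/2)): its argument vanishes at x = 1/2, a logarithmic branch point, modulus 1/2.
The radius of convergence is the smallest modulus among the singular points: 1/2.


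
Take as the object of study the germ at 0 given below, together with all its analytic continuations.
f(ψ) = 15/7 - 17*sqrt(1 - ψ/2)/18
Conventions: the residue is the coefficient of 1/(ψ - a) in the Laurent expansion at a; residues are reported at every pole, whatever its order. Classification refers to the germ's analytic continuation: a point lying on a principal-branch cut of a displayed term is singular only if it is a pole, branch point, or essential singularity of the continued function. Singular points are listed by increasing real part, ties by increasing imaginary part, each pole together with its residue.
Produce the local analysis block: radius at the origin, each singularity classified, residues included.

Radius of convergence at 0: 2.
At 2: an algebraic (square-root) branch point.

Branch term (-17/18)*sqrt(1 - ψ/(2)): its argument vanishes at ψ = 2, a square-root branch point, modulus 2.
The radius of convergence is the smallest modulus among the singular points: 2.


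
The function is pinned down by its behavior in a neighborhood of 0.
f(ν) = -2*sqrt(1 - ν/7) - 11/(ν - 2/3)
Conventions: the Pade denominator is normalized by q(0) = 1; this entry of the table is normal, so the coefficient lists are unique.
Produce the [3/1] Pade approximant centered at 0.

Taylor coefficients needed (expand at 0): a_0 = 29/2, a_1 = 697/28, a_2 = 14555/392, a_3 = 305615/5488, a_4 = 12835751/153664.
Write the denominator as Q(ν) = 1 + q1*ν. Requiring Q*f - P = O(ν^5) with deg P <= 3 kills the coefficients of ν^4..ν^4 in Q*f:
  ν^4: a_4 + q1*a_3 = 0, i.e. 12835751/153664 + (305615/5488)*q1 = 0.
Solving this linear system: q1 = -12835751/8557220.
The numerator is Q*f truncated at degree 3: P0 = a_0 = 29/2; P1 = a_1 + q1*a_0 = 53790531/17114440; P2 = a_2 + q1*a_1 = -50065797/239602160; P3 = a_3 + q1*a_2 = -4659871/670886048.

The Pade approximant has numerator coefficients [29/2, 53790531/17114440, -50065797/239602160, -4659871/670886048]; denominator coefficients [1, -12835751/8557220].


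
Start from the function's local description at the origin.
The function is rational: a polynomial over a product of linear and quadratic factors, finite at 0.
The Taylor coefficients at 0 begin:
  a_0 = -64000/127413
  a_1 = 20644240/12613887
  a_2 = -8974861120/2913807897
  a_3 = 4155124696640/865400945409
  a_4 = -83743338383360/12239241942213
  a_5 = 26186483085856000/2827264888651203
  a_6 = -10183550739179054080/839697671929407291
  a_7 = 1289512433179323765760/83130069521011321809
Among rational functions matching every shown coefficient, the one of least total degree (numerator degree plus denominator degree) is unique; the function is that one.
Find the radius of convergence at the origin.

No rational of total degree below 6 reproduces all 8 coefficients; solving the [2/4] Pade equations on them gives f(α) = (32*α**2/21 + 19*α/20 - 40/13)/((α + 9/10)**2*(α + 11/4)**2), whose expansion matches every shown term.
Denominator factor (α + 11/4)^2: pole of order 2 at -11/4, modulus 11/4.
Denominator factor (α + 9/10)^2: pole of order 2 at -9/10, modulus 9/10.
The radius of convergence is the smallest modulus among the singular points: 9/10.

The radius of convergence is 9/10.


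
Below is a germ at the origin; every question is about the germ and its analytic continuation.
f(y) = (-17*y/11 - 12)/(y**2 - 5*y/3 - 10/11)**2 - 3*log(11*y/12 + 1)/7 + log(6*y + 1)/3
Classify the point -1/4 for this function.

Denominator factors: y**2 - 5*y/3 - 10/11 = -227/528 at y = -1/4 — none vanishes.
Branch term log(1 - y/(-12/11)): argument at -1/4 is 37/48, nonzero, so -1/4 is not its branch point (a point on a principal cut is still regular for the continued germ).
Branch term log(1 - y/(-1/6)): argument at -1/4 is -1/2, nonzero, so -1/4 is not its branch point (a point on a principal cut is still regular for the continued germ).
So the germ continues analytically to -1/4.

The point is a regular point.


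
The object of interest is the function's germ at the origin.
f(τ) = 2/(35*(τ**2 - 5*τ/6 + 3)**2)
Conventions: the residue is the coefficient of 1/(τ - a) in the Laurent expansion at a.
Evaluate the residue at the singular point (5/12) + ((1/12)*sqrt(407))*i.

The residue is -((864/5797715)*sqrt(407))*i.

The factor τ**2 - 5*τ/6 + 3 splits as (τ - a)(τ - a') with a = (5/12) + ((1/12)*sqrt(407))*i, a' = (5/12) - ((1/12)*sqrt(407))*i. At the order-2 pole a set g(τ) = (τ - a)^2*f(τ) = [2/35] / (τ - a')^2.
Order-2 pole: residue = g'(a); g'((5/12) + ((1/12)*sqrt(407))*i) = -((864/5797715)*sqrt(407))*i, so the residue is -((864/5797715)*sqrt(407))*i.


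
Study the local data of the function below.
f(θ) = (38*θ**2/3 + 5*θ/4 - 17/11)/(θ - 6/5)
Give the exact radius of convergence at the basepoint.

The radius of convergence is 6/5.

Denominator factor (θ - 6/5): pole of order 1 at 6/5, modulus 6/5.
The radius of convergence is the smallest modulus among the singular points: 6/5.


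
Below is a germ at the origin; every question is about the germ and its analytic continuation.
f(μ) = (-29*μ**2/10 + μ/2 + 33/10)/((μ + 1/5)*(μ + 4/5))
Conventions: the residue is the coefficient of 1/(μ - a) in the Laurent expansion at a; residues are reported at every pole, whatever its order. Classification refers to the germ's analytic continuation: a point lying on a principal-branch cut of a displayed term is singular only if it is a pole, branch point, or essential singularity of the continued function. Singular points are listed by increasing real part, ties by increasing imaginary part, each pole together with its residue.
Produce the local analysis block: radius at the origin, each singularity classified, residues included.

Radius of convergence at 0: 1/5.
At -4/5: a pole of order 1; residue -87/50.
At -1/5: a pole of order 1; residue 257/50.

Denominator factor (μ + 4/5): pole of order 1 at -4/5, modulus 4/5.
Denominator factor (μ + 1/5): pole of order 1 at -1/5, modulus 1/5.
The radius of convergence is the smallest modulus among the singular points: 1/5.
At the order-1 pole -4/5 set g(μ) = (μ - (-4/5))*f(μ) = (-29*μ**2/10 + μ/2 + 33/10)/(μ + 1/5).
Simple pole: residue = g(a) at a = -4/5, which is -87/50.
At the order-1 pole -1/5 set g(μ) = (μ - (-1/5))*f(μ) = (-29*μ**2/10 + μ/2 + 33/10)/(μ + 4/5).
Simple pole: residue = g(a) at a = -1/5, which is 257/50.
List the singular points by increasing real part (a conjugate pair: the negative imaginary part first).


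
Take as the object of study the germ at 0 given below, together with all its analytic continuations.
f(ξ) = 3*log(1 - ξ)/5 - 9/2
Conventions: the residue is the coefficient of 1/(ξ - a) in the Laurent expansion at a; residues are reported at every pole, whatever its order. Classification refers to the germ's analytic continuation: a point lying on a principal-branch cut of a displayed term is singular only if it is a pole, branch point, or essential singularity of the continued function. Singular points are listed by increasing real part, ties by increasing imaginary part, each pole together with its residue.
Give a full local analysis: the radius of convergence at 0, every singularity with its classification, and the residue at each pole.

Branch term (3/5)*log(1 - ξ/(1)): its argument vanishes at ξ = 1, a logarithmic branch point, modulus 1.
The radius of convergence is the smallest modulus among the singular points: 1.

Radius of convergence at 0: 1.
At 1: a logarithmic branch point.


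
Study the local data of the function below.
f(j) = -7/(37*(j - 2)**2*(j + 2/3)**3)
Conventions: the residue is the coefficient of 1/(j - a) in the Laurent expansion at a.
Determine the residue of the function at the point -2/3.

The residue is -1701/151552.

At the order-3 pole -2/3 set g(j) = (j - (-2/3))^3*f(j) = -7/(37*(j - 2)**2).
Order-3 pole: residue = g''(a)/2; g''(-2/3) = -1701/75776, so the residue is -1701/151552.


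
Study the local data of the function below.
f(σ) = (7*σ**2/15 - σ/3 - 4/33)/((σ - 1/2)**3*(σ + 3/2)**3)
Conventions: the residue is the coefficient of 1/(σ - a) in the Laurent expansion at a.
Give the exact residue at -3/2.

The residue is -13/10560.

At the order-3 pole -3/2 set g(σ) = (σ - (-3/2))^3*f(σ) = (7*σ**2/15 - σ/3 - 4/33)/(σ - 1/2)**3.
Order-3 pole: residue = g''(a)/2; g''(-3/2) = -13/5280, so the residue is -13/10560.


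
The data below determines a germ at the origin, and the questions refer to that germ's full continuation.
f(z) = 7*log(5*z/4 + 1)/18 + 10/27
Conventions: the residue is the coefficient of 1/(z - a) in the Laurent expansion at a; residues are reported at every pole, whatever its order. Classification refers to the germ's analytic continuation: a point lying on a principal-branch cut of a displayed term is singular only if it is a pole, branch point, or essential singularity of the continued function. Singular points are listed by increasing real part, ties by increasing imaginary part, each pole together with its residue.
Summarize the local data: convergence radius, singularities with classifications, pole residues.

Radius of convergence at 0: 4/5.
At -4/5: a logarithmic branch point.

Branch term (7/18)*log(1 - z/(-4/5)): its argument vanishes at z = -4/5, a logarithmic branch point, modulus 4/5.
The radius of convergence is the smallest modulus among the singular points: 4/5.


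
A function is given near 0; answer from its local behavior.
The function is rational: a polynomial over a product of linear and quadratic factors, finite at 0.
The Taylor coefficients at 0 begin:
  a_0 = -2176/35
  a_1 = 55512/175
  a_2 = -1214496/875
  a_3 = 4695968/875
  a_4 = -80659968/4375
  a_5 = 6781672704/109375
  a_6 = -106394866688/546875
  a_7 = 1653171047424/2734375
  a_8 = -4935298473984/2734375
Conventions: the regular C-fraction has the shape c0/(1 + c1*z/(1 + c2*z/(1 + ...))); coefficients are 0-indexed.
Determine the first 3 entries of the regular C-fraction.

The regular C-fraction coefficients are [-2176/35, 6939/1360, -761873/1048560].

Taylor coefficients (read off): a_0 = -2176/35, a_1 = 55512/175, a_2 = -1214496/875.
c0 = a_0 = -2176/35. Peel one level at a time: if S = 1 + c*z/S' with S'(0) = 1, then c is the z-coefficient of S and S' = c*z/(S - 1).
S_1 = c0/f = 1 + (6939/1360)*z + (6856857/1849600)*z^2 + ...; c1 = 6939/1360.
S_2 = c1*z/(S_1 - 1) = 1 + (-761873/1048560)*z + ...; c2 = -761873/1048560.


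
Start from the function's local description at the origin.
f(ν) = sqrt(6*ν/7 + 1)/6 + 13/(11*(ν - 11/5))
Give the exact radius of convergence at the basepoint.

Denominator factor (ν - 11/5): pole of order 1 at 11/5, modulus 11/5.
Branch term (1/6)*sqrt(1 - ν/(-7/6)): its argument vanishes at ν = -7/6, a square-root branch point, modulus 7/6.
The radius of convergence is the smallest modulus among the singular points: 7/6.

The radius of convergence is 7/6.


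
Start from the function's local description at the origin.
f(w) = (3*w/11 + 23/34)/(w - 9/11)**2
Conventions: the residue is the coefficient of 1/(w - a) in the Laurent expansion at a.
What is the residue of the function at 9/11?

The residue is 3/11.

At the order-2 pole 9/11 set g(w) = (w - (9/11))^2*f(w) = 3*w/11 + 23/34.
Order-2 pole: residue = g'(a); g'(9/11) = 3/11, so the residue is 3/11.


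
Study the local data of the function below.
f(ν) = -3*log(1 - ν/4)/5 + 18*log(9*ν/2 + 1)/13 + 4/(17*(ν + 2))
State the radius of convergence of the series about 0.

Denominator factor (ν + 2): pole of order 1 at -2, modulus 2.
Branch term (-3/5)*log(1 - ν/(4)): its argument vanishes at ν = 4, a logarithmic branch point, modulus 4.
Branch term (18/13)*log(1 - ν/(-2/9)): its argument vanishes at ν = -2/9, a logarithmic branch point, modulus 2/9.
The radius of convergence is the smallest modulus among the singular points: 2/9.

The radius of convergence is 2/9.


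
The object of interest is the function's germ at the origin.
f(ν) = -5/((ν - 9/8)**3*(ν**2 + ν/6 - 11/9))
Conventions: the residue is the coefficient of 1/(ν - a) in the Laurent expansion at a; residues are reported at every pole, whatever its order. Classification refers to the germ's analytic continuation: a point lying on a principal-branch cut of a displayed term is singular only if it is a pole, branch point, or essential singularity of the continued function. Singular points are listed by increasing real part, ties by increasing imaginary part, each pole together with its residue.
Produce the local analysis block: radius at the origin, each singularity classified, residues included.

Denominator factor (ν - 9/8)^3: pole of order 3 at 9/8, modulus 9/8.
Denominator factor (ν**2 + ν/6 - 11/9): discriminant 59/12, real irrational roots -1/12 + (1/12)*sqrt(177) and -1/12 - (1/12)*sqrt(177); poles of order 1, moduli -1/12 + (1/12)*sqrt(177) and 1/12 + (1/12)*sqrt(177).
The radius of convergence is the smallest modulus among the singular points: -1/12 + (1/12)*sqrt(177).
The factor ν**2 + ν/6 - 11/9 splits as (ν - a)(ν - a') with a = -1/12 - (1/12)*sqrt(177), a' = -1/12 + (1/12)*sqrt(177). At the order-1 pole a set g(ν) = (ν - a)*f(ν) = [-5/(ν - 9/8)**3] / (ν - a').
Simple pole: residue = g(a) at a = -1/12 - (1/12)*sqrt(177), which is 2679920640/2352637 - (11886566400/138805583)*sqrt(177).
The factor ν**2 + ν/6 - 11/9 splits as (ν - a)(ν - a') with a = -1/12 + (1/12)*sqrt(177), a' = -1/12 - (1/12)*sqrt(177). At the order-1 pole a set g(ν) = (ν - a)*f(ν) = [-5/(ν - 9/8)**3] / (ν - a').
Simple pole: residue = g(a) at a = -1/12 + (1/12)*sqrt(177), which is 2679920640/2352637 + (11886566400/138805583)*sqrt(177).
At the order-3 pole 9/8 set g(ν) = (ν - (9/8))^3*f(ν) = -5/(ν**2 + ν/6 - 11/9).
Order-3 pole: residue = g''(a)/2; g''(9/8) = -10719682560/2352637, so the residue is -5359841280/2352637.
List the singular points by increasing real part (a conjugate pair: the negative imaginary part first).

Radius of convergence at 0: -1/12 + (1/12)*sqrt(177).
At -1/12 - (1/12)*sqrt(177): a pole of order 1; residue 2679920640/2352637 - (11886566400/138805583)*sqrt(177).
At -1/12 + (1/12)*sqrt(177): a pole of order 1; residue 2679920640/2352637 + (11886566400/138805583)*sqrt(177).
At 9/8: a pole of order 3; residue -5359841280/2352637.


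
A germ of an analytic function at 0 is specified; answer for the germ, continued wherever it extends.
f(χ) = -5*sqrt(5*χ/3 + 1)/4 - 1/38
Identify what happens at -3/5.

The point is an algebraic (square-root) branch point.

The term (-5/4)*sqrt(1 - χ/(-3/5)) has argument 1 - -3/5/(-3/5) = 0 at -3/5: a square-root (algebraic, two-sheeted) branch point; the remaining terms are analytic or single-valued there.


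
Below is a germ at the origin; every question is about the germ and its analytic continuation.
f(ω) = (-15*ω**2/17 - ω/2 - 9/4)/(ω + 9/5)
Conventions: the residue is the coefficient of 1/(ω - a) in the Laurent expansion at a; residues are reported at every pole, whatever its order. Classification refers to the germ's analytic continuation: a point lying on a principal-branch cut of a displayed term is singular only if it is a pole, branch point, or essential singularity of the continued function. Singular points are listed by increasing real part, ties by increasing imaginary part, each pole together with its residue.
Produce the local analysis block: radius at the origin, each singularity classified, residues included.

Denominator factor (ω + 9/5): pole of order 1 at -9/5, modulus 9/5.
The radius of convergence is the smallest modulus among the singular points: 9/5.
At the order-1 pole -9/5 set g(ω) = (ω - (-9/5))*f(ω) = -15*ω**2/17 - ω/2 - 9/4.
Simple pole: residue = g(a) at a = -9/5, which is -1431/340.

Radius of convergence at 0: 9/5.
At -9/5: a pole of order 1; residue -1431/340.


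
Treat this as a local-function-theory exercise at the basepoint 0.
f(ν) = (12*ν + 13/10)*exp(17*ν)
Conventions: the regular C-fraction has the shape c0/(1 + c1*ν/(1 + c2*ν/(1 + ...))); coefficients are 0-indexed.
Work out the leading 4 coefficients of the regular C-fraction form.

The regular C-fraction coefficients are [13/10, -341/13, 130681/8866, -906642997/267373326].

Taylor coefficients (expand at 0): a_0 = 13/10, a_1 = 341/10, a_2 = 7837/20, a_3 = 167909/60.
c0 = a_0 = 13/10. Peel one level at a time: if S = 1 + c*ν/S' with S'(0) = 1, then c is the ν-coefficient of S and S' = c*ν/(S - 1).
S_1 = c0/f = 1 + (-341/13)*ν + (130681/338)*ν^2 + ...; c1 = -341/13.
S_2 = c1*ν/(S_1 - 1) = 1 + (130681/8866)*ν + (69741769/1395372)*ν^2 + ...; c2 = 130681/8866.
S_3 = c2*ν/(S_2 - 1) = 1 + (-906642997/267373326)*ν + ...; c3 = -906642997/267373326.


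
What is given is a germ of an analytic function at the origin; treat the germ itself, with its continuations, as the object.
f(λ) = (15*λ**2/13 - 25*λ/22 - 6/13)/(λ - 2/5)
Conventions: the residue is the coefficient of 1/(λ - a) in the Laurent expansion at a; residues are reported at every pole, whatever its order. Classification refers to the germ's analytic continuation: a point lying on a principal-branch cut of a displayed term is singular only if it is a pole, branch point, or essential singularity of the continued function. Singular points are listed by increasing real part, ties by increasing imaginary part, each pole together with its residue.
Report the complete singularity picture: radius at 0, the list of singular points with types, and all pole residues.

Denominator factor (λ - 2/5): pole of order 1 at 2/5, modulus 2/5.
The radius of convergence is the smallest modulus among the singular points: 2/5.
At the order-1 pole 2/5 set g(λ) = (λ - (2/5))*f(λ) = 15*λ**2/13 - 25*λ/22 - 6/13.
Simple pole: residue = g(a) at a = 2/5, which is -523/715.

Radius of convergence at 0: 2/5.
At 2/5: a pole of order 1; residue -523/715.


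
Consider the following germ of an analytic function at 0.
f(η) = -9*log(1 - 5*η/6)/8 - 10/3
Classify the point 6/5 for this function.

The point is a logarithmic branch point.

The term (-9/8)*log(1 - η/(6/5)) has argument 1 - 6/5/(6/5) = 0 at 6/5: a logarithmic (infinitely-sheeted) branch point; the remaining terms are analytic or single-valued there.


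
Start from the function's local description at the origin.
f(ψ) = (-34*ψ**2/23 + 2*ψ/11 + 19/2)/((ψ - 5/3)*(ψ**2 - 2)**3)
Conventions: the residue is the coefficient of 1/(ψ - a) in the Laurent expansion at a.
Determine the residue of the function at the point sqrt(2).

The residue is -2101383/347116 - (8893257/2019584)*sqrt(2).

The factor ψ**2 - 2 splits as (ψ - a)(ψ - a') with a = sqrt(2), a' = -sqrt(2). At the order-3 pole a set g(ψ) = (ψ - a)^3*f(ψ) = [(-34*ψ**2/23 + 2*ψ/11 + 19/2)/(ψ - 5/3)] / (ψ - a')^3.
Order-3 pole: residue = g''(a)/2; g''(sqrt(2)) = -2101383/173558 - (8893257/1009792)*sqrt(2), so the residue is -2101383/347116 - (8893257/2019584)*sqrt(2).


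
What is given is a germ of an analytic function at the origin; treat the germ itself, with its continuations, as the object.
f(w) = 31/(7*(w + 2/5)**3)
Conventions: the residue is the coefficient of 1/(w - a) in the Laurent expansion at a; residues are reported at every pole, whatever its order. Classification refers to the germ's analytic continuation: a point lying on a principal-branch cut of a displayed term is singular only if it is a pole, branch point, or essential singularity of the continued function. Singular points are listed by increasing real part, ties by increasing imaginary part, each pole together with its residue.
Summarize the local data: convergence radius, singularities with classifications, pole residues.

Radius of convergence at 0: 2/5.
At -2/5: a pole of order 3; residue 0.

Denominator factor (w + 2/5)^3: pole of order 3 at -2/5, modulus 2/5.
The radius of convergence is the smallest modulus among the singular points: 2/5.
At the order-3 pole -2/5 set g(w) = (w - (-2/5))^3*f(w) = 31/7.
Order-3 pole: residue = g''(a)/2; g''(-2/5) = 0, so the residue is 0.


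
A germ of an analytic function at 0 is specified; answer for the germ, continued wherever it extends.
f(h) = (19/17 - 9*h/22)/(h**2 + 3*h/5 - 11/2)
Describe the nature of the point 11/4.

The point is a regular point.

Denominator factors: h**2 + 3*h/5 - 11/2 = 297/80 at h = 11/4 — none vanishes.
So the germ continues analytically to 11/4.


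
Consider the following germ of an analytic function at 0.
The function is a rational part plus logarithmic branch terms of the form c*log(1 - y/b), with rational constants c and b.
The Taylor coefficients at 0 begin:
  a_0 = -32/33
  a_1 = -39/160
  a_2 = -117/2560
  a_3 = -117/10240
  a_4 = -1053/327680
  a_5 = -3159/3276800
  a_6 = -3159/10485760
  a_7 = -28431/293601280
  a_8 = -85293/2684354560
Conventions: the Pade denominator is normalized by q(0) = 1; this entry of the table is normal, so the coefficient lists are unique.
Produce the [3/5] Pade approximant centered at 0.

The Pade approximant has numerator coefficients [-32/33, 8425267/21361120, -21158955/3827912704, -1980481131/306233016320]; denominator coefficients [1, -1022403/1553536, 10787499/86998016, -7328043/1391968256, -2235519/27839365120, -5316597/890859683840].

Taylor coefficients needed (read off): a_0 = -32/33, a_1 = -39/160, a_2 = -117/2560, a_3 = -117/10240, a_4 = -1053/327680, a_5 = -3159/3276800, a_6 = -3159/10485760, a_7 = -28431/293601280, a_8 = -85293/2684354560.
Write the denominator as Q(y) = 1 + q1*y + q2*y^2 + q3*y^3 + q4*y^4 + q5*y^5. Requiring Q*f - P = O(y^9) with deg P <= 3 kills the coefficients of y^4..y^8 in Q*f:
  y^4: a_4 + q1*a_3 + q2*a_2 + q3*a_1 + q4*a_0 = 0, i.e. -1053/327680 + (-117/10240)*q1 + (-117/2560)*q2 + (-39/160)*q3 + (-32/33)*q4 = 0.
  y^5: a_5 + q1*a_4 + q2*a_3 + q3*a_2 + q4*a_1 + q5*a_0 = 0, i.e. -3159/3276800 + (-1053/327680)*q1 + (-117/10240)*q2 + (-117/2560)*q3 + (-39/160)*q4 + (-32/33)*q5 = 0.
  y^6: a_6 + q1*a_5 + q2*a_4 + q3*a_3 + q4*a_2 + q5*a_1 = 0, i.e. -3159/10485760 + (-3159/3276800)*q1 + (-1053/327680)*q2 + (-117/10240)*q3 + (-117/2560)*q4 + (-39/160)*q5 = 0.
  y^7: a_7 + q1*a_6 + q2*a_5 + q3*a_4 + q4*a_3 + q5*a_2 = 0, i.e. -28431/293601280 + (-3159/10485760)*q1 + (-3159/3276800)*q2 + (-1053/327680)*q3 + (-117/10240)*q4 + (-117/2560)*q5 = 0.
  y^8: a_8 + q1*a_7 + q2*a_6 + q3*a_5 + q4*a_4 + q5*a_3 = 0, i.e. -85293/2684354560 + (-28431/293601280)*q1 + (-3159/10485760)*q2 + (-3159/3276800)*q3 + (-1053/327680)*q4 + (-117/10240)*q5 = 0.
Solving this linear system: q1 = -1022403/1553536, q2 = 10787499/86998016, q3 = -7328043/1391968256, q4 = -2235519/27839365120, q5 = -5316597/890859683840.
The numerator is Q*f truncated at degree 3: P0 = a_0 = -32/33; P1 = a_1 + q1*a_0 = 8425267/21361120; P2 = a_2 + q1*a_1 + q2*a_0 = -21158955/3827912704; P3 = a_3 + q1*a_2 + q2*a_1 + q3*a_0 = -1980481131/306233016320.
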